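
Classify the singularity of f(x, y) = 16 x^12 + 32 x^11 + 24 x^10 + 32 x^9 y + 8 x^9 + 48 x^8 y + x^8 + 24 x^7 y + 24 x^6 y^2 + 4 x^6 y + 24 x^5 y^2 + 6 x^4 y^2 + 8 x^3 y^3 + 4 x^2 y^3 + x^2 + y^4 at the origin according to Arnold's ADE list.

A_{3}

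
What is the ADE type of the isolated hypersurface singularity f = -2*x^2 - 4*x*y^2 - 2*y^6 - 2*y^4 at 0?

The Hessian of f at 0 has rank 1. Corank 1: A-series; mu = 5 gives A_5.

A_5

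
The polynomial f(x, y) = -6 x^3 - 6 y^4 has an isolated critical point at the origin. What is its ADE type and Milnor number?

Type E_{6}, Milnor number mu = 6.

The Hessian of f at 0 is [[0, 0], [0, 0]] with rank 0, so corank 2. A Groebner basis of the Jacobian ideal J(f) in C{x,y} is {y^3, x^2}; counting standard monomials gives mu = 6. Corank 2; j^3 = -6*x^3 is a perfect cube, so E-series; the 4-jet and mu = 6 give E_6.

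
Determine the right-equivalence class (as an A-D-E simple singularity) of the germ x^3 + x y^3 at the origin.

The Hessian of f at 0 has rank 0. Corank 2; j^3 = x^3 is a perfect cube, so E-series; the 4-jet and mu = 7 give E_7.

E_7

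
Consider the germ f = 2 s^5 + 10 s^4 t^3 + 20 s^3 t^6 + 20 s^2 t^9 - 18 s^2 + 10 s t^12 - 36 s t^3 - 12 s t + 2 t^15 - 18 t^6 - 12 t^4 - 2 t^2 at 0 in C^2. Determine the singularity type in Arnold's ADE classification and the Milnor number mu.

Type A_{4}, Milnor number mu = 4.

The Hessian of f at 0 is [[-36, -12], [-12, -4]] with rank 1, so corank 1. A Groebner basis of the Jacobian ideal J(f) in C{s,t} is {s + t^3 + t/3, s^2 - t^2/9, s*t + t^2/3}; counting standard monomials gives mu = 4. Corank 1: A-series; mu = 4 gives A_4.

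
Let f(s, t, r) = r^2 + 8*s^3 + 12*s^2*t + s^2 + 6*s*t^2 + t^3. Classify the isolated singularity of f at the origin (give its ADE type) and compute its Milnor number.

The Hessian of f at 0 has rank 2. Corank 1: A-series; mu = 2 gives A_2.

Type A_2, Milnor number mu = 2.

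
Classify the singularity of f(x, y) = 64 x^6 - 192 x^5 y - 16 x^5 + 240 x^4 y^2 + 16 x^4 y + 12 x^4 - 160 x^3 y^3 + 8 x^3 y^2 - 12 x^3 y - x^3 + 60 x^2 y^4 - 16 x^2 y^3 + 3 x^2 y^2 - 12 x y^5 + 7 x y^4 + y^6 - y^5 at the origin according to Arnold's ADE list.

The Hessian of f at 0 has rank 0. Corank 2; j^3 = -x^3 is a perfect cube, so E-series; the 5-jet and mu = 8 give E_8.

E8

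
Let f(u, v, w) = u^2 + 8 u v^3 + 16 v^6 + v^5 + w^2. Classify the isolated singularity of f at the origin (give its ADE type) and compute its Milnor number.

The Hessian of f at 0 has rank 2. Corank 1: A-series; mu = 4 gives A_4.

Type A4, Milnor number mu = 4.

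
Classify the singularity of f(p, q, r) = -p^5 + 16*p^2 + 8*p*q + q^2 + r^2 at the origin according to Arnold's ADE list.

A4

The Hessian of f at 0 has rank 2. Corank 1: A-series; mu = 4 gives A_4.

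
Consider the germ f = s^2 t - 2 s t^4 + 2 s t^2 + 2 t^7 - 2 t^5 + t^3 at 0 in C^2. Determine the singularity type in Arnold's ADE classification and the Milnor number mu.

Type D8, Milnor number mu = 8.

The Hessian of f at 0 is [[0, 0], [0, 0]] with rank 0, so corank 2. A Groebner basis of the Jacobian ideal J(f) in C{s,t} is {s^2/6 + s*t^3 + 4*s*t/3 + 7*t^2/6, -s*t + t^4 - t^2, s^3 - 3*s*t^2 - 2*t^3, s^2*t + 2*s*t^2 + t^3}; counting standard monomials gives mu = 8. Corank 2; j^3 = t*(s + t)^2 has shape L^2 M (L != M), so D-series; mu = 8 gives D_8.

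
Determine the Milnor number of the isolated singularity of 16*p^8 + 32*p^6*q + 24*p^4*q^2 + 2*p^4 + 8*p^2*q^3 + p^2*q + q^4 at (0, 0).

The Hessian of f at 0 is [[0, 0], [0, 0]] with rank 0, so corank 2. A Groebner basis of the Jacobian ideal J(f) in C{p,q} is {p^3, p^2/4 + q^3, p*q}; counting standard monomials gives mu = 5. Corank 2; j^3 = p^2*q has shape L^2 M (L != M), so D-series; mu = 5 gives D_5.

5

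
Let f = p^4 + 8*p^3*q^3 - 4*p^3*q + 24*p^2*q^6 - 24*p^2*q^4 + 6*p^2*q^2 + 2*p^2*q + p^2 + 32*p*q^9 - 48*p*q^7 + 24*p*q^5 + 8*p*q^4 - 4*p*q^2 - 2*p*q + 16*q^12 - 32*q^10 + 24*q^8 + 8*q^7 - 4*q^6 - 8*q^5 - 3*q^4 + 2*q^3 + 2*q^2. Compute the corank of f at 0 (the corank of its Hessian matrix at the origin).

Hessian at 0 has rank 2.

0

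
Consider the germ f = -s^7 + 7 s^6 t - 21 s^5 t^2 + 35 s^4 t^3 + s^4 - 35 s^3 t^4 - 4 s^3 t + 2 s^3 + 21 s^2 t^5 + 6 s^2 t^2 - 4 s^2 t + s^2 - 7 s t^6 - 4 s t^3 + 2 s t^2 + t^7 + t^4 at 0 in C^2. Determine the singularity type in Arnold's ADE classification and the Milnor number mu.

Type A_{6}, Milnor number mu = 6.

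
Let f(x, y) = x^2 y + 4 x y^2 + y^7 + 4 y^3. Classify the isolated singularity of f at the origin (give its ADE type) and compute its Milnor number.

Type D_8, Milnor number mu = 8.

The Hessian of f at 0 has rank 0. Corank 2; j^3 = y*(x + 2*y)^2 has shape L^2 M (L != M), so D-series; mu = 8 gives D_8.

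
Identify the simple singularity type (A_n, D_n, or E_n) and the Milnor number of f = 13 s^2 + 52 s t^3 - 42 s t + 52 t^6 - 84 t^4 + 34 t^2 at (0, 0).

Type A_{1}, Milnor number mu = 1.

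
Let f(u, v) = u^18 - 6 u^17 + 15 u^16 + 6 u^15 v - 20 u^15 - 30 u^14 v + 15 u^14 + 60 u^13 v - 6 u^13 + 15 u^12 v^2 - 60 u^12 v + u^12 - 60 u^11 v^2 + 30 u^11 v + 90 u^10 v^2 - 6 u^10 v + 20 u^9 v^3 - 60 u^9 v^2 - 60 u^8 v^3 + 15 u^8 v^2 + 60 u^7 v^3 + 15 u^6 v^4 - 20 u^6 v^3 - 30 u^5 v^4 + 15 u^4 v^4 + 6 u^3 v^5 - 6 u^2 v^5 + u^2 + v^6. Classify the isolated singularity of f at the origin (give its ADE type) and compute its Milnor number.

Type A_{5}, Milnor number mu = 5.

The Hessian of f at 0 is [[2, 0], [0, 0]] with rank 1, so corank 1. A Groebner basis of the Jacobian ideal J(f) in C{u,v} is {v^5, u}; counting standard monomials gives mu = 5. Corank 1: A-series; mu = 5 gives A_5.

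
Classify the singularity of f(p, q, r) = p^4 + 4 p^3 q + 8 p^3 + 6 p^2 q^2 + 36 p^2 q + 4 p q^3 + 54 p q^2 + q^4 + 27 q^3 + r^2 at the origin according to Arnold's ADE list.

E_{6}

The Hessian of f at 0 is [[0, 0, 0], [0, 0, 0], [0, 0, 2]] with rank 1, so corank 2. A Groebner basis of the Jacobian ideal J(f) in C{p,q,r} is {q^4, p*q^2 + 4*q^3/3, p^2 + 3*p*q + 9*q^2/4, r}; counting standard monomials gives mu = 6. Corank 2; j^3 = (2*p + 3*q)^3 is a perfect cube, so E-series; the 4-jet and mu = 6 give E_6.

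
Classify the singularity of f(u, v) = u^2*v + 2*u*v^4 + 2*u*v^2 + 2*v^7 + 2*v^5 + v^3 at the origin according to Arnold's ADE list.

D_{8}

The Hessian of f at 0 has rank 0. Corank 2; j^3 = v*(u + v)^2 has shape L^2 M (L != M), so D-series; mu = 8 gives D_8.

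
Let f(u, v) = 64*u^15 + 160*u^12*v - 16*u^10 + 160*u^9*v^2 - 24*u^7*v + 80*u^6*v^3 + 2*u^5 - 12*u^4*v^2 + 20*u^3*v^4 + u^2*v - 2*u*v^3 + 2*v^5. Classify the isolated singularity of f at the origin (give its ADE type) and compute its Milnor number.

Type D_6, Milnor number mu = 6.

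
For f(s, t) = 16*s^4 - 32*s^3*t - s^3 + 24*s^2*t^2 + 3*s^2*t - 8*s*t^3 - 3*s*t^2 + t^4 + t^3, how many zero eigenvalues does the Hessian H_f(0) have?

2

Hessian at 0 has rank 0.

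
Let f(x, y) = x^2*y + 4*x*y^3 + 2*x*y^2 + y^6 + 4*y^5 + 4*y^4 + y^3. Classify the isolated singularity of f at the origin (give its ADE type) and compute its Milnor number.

Type D7, Milnor number mu = 7.

The Hessian of f at 0 is [[0, 0], [0, 0]] with rank 0, so corank 2. A Groebner basis of the Jacobian ideal J(f) in C{x,y} is {x^3 - 2*x^2 - 7*x*y^2 - x*y + y^2, x^2*y + 2*x^2/3 + 10*x*y^2/3 + x*y/6 - y^2/2, x*y/2 + y^3 + y^2/2}; counting standard monomials gives mu = 7. Corank 2; j^3 = y*(x + y)^2 has shape L^2 M (L != M), so D-series; mu = 7 gives D_7.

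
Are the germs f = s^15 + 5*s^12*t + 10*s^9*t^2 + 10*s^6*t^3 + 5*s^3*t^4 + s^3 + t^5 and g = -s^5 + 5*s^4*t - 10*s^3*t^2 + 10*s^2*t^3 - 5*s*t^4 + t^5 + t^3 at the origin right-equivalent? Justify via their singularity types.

Yes.

The Hessian of f at 0 is [[0, 0], [0, 0]] with rank 0, so corank 2. A Groebner basis of the Jacobian ideal J(f) in C{s,t} is {t^4, s^2}; counting standard monomials gives mu = 8. Corank 2; j^3 = s^3 is a perfect cube, so E-series; the 5-jet and mu = 8 give E_8. The Hessian of g at 0 is [[0, 0], [0, 0]] with rank 0, so corank 2. A Groebner basis of the Jacobian ideal J(g) in C{s,t} is {s^4 - 4*s^3*t, t^2}; counting standard monomials gives mu = 8. Corank 2; j^3 = t^3 is a perfect cube, so E-series; the 5-jet and mu = 8 give E_8. Both have type E_8, hence right-equivalent.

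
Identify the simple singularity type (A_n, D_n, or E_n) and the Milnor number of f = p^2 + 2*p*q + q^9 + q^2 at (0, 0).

Type A8, Milnor number mu = 8.

The Hessian of f at 0 has rank 1. Corank 1: A-series; mu = 8 gives A_8.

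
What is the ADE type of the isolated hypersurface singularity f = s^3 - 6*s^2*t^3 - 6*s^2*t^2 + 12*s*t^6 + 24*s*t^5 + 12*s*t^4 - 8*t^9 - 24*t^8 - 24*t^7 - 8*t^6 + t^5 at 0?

The Hessian of f at 0 is [[0, 0], [0, 0]] with rank 0, so corank 2. A Groebner basis of the Jacobian ideal J(f) in C{s,t} is {-s^2/4 + s*t^3 + s*t^2, t^4, s^3, s^2*t - s^2 + 4*s*t^2}; counting standard monomials gives mu = 8. Corank 2; j^3 = s^3 is a perfect cube, so E-series; the 5-jet and mu = 8 give E_8.

E8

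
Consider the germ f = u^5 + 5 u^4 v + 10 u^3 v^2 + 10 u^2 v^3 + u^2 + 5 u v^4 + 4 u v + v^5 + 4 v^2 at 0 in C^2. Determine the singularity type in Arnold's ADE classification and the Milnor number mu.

The Hessian of f at 0 has rank 1. Corank 1: A-series; mu = 4 gives A_4.

Type A_{4}, Milnor number mu = 4.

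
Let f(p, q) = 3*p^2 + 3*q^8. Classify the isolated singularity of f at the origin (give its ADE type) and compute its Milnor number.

The Hessian of f at 0 has rank 1. Corank 1: A-series; mu = 7 gives A_7.

Type A_7, Milnor number mu = 7.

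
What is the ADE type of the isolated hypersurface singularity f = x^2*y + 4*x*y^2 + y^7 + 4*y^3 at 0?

The Hessian of f at 0 has rank 0. Corank 2; j^3 = y*(x + 2*y)^2 has shape L^2 M (L != M), so D-series; mu = 8 gives D_8.

D_8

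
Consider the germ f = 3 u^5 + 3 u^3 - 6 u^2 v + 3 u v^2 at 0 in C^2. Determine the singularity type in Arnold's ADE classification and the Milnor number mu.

Type D_6, Milnor number mu = 6.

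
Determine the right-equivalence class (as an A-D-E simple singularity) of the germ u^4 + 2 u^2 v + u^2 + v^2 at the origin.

The Hessian of f at 0 is [[2, 0], [0, 2]] with rank 2, so corank 0. A Groebner basis of the Jacobian ideal J(f) in C{u,v} is {u, v}; counting standard monomials gives mu = 1. Corank 0: nondegenerate Morse point, so A_1.

A_1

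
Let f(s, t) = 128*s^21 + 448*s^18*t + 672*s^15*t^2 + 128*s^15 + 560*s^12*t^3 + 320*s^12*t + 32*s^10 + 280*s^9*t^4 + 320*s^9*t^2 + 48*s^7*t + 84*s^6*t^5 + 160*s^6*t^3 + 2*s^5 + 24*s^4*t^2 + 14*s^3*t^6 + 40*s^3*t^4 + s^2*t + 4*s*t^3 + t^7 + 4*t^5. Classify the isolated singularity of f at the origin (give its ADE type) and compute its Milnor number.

The Hessian of f at 0 has rank 0. Corank 2; j^3 = s^2*t has shape L^2 M (L != M), so D-series; mu = 8 gives D_8.

Type D8, Milnor number mu = 8.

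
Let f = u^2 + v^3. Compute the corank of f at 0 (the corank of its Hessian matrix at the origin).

1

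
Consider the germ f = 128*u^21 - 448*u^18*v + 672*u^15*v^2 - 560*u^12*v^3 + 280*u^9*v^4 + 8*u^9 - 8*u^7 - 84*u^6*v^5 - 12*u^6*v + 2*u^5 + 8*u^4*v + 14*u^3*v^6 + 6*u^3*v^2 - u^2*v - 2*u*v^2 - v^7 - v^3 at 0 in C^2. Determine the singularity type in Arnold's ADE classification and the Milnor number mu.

Type D_8, Milnor number mu = 8.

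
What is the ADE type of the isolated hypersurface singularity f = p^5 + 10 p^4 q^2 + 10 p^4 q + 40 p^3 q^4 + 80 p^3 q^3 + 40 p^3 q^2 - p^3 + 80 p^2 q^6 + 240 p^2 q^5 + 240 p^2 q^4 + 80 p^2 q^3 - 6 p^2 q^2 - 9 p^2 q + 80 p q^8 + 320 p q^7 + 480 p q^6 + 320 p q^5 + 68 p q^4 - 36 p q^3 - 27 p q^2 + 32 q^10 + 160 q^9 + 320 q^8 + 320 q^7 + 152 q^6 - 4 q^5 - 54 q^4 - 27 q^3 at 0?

The Hessian of f at 0 is [[0, 0], [0, 0]] with rank 0, so corank 2. A Groebner basis of the Jacobian ideal J(f) in C{p,q} is {-11*p^2/16 + p*q^3 - 11*p*q^2/4 - 33*p*q/8 - 33*q^3/4 - 99*q^2/16, p^2/4 + p*q^2 + 3*p*q/2 + q^4 + 3*q^3 + 9*q^2/4, p^3 + 9*p^2/4 - 18*p*q^2 + 27*p*q/2 - 27*q^3 + 81*q^2/4, p^2*q - p^2/4 + 5*p*q^2 - 3*p*q/2 + 6*q^3 - 9*q^2/4}; counting standard monomials gives mu = 8. Corank 2; j^3 = -(p + 3*q)^3 is a perfect cube, so E-series; the 5-jet and mu = 8 give E_8.

E_{8}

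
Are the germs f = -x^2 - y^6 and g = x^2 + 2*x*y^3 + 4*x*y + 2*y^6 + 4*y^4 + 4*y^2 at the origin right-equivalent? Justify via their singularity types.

The Hessian of f at 0 has rank 1. Corank 1: A-series; mu = 5 gives A_5. The Hessian of g at 0 has rank 1. Corank 1: A-series; mu = 5 gives A_5. Both have type A_5, hence right-equivalent.

Yes.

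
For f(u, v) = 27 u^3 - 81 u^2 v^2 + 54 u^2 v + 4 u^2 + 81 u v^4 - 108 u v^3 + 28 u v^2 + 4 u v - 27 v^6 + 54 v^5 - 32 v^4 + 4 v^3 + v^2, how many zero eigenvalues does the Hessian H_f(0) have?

The Hessian at 0 is [[8, 4], [4, 2]] of rank 1; hence corank 1.

1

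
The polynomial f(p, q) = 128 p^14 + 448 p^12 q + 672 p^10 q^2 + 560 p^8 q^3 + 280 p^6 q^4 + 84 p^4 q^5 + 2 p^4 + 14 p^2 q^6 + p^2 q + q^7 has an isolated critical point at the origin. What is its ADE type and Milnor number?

The Hessian of f at 0 is [[0, 0], [0, 0]] with rank 0, so corank 2. A Groebner basis of the Jacobian ideal J(f) in C{p,q} is {p^2/7 + q^6, p^3, p*q}; counting standard monomials gives mu = 8. Corank 2; j^3 = p^2*q has shape L^2 M (L != M), so D-series; mu = 8 gives D_8.

Type D8, Milnor number mu = 8.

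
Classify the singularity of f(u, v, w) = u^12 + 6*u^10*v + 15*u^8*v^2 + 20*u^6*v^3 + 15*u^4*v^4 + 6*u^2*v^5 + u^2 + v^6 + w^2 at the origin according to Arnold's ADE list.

A_{5}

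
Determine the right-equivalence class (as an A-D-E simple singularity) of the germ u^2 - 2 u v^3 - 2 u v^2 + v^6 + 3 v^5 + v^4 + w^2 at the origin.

The Hessian of f at 0 has rank 2. Corank 1: A-series; mu = 4 gives A_4.

A_4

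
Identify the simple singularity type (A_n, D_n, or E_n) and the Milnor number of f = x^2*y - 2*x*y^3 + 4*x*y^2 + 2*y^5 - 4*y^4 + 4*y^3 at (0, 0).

Type D_6, Milnor number mu = 6.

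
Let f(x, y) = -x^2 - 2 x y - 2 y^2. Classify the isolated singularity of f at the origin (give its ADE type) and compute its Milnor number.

Type A_1, Milnor number mu = 1.

The Hessian of f at 0 is [[-2, -2], [-2, -4]] with rank 2, so corank 0. A Groebner basis of the Jacobian ideal J(f) in C{x,y} is {x, y}; counting standard monomials gives mu = 1. Corank 0: nondegenerate Morse point, so A_1.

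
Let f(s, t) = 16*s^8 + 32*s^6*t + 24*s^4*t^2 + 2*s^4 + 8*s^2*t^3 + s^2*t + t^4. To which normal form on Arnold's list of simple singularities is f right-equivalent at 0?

D5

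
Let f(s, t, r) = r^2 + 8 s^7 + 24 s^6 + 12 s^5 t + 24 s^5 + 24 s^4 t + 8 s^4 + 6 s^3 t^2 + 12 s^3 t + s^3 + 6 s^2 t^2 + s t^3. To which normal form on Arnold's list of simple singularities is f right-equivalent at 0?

The Hessian of f at 0 has rank 1. Corank 2; j^3 = s^3 is a perfect cube, so E-series; the 4-jet and mu = 7 give E_7.

E_{7}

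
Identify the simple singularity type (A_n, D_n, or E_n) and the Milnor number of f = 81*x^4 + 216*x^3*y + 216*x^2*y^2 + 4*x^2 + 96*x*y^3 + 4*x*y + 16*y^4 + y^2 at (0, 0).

Type A_{3}, Milnor number mu = 3.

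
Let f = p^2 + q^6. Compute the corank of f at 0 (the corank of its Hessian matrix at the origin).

Hessian at 0 has rank 1.

1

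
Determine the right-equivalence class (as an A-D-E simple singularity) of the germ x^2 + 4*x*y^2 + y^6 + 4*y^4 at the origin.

The Hessian of f at 0 has rank 1. Corank 1: A-series; mu = 5 gives A_5.

A_{5}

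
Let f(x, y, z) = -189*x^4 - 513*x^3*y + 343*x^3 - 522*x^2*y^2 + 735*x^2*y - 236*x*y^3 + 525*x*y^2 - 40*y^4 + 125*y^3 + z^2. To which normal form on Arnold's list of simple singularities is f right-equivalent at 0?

The Hessian of f at 0 has rank 1. Corank 2; j^3 = (7*x + 5*y)^3 is a perfect cube, so E-series; the 4-jet and mu = 7 give E_7.

E_7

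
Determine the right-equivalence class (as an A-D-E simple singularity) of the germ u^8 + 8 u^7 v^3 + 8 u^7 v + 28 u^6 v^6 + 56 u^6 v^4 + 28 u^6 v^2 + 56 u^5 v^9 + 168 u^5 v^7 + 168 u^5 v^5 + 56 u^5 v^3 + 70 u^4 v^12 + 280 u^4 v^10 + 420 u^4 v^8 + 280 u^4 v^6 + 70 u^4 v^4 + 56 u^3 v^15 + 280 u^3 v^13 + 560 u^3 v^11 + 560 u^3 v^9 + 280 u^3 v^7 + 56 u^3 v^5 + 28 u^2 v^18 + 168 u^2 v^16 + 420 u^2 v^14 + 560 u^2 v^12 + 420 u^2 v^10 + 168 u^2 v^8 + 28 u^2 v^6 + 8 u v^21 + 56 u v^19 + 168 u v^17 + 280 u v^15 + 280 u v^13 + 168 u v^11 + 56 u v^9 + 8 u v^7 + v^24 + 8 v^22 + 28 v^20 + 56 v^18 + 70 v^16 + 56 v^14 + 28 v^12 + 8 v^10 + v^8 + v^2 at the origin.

A7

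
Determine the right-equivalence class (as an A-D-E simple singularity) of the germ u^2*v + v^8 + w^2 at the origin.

The Hessian of f at 0 has rank 1. Corank 2; j^3 = u^2*v has shape L^2 M (L != M), so D-series; mu = 9 gives D_9.

D_9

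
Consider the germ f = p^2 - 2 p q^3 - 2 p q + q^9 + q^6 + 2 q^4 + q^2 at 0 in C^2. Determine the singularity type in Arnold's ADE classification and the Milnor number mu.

Type A8, Milnor number mu = 8.

The Hessian of f at 0 has rank 1. Corank 1: A-series; mu = 8 gives A_8.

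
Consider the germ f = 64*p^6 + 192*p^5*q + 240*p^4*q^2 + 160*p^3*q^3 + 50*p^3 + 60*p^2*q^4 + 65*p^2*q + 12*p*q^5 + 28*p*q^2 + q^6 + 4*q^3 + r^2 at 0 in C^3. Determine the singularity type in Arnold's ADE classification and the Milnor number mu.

Type D7, Milnor number mu = 7.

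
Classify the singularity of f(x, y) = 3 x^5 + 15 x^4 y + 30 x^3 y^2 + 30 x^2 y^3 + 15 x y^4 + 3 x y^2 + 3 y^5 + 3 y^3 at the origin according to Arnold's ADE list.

The Hessian of f at 0 is [[0, 0], [0, 0]] with rank 0, so corank 2. A Groebner basis of the Jacobian ideal J(f) in C{x,y} is {x^4 + y^2/5, y^3, x*y + y^2}; counting standard monomials gives mu = 6. Corank 2; j^3 = 3*y^2*(x + y) has shape L^2 M (L != M), so D-series; mu = 6 gives D_6.

D_{6}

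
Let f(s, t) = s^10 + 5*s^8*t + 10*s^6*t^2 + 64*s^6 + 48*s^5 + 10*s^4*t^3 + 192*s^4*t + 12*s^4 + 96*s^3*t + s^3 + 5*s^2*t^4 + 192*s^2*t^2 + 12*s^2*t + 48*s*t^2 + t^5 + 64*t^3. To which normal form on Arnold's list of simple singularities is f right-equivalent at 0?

The Hessian of f at 0 is [[0, 0], [0, 0]] with rank 0, so corank 2. A Groebner basis of the Jacobian ideal J(f) in C{s,t} is {s^2/4096 + s*t^3 + s*t^2/32 + s*t/512 + t^3/8 + t^2/256, t^4, s^3 + 3*s^2/8 + 3*s*t + 64*t^3 + 6*t^2, s^2*t - s^2/32 + 4*s*t^2 - s*t/4 - t^2/2}; counting standard monomials gives mu = 8. Corank 2; j^3 = (s + 4*t)^3 is a perfect cube, so E-series; the 5-jet and mu = 8 give E_8.

E8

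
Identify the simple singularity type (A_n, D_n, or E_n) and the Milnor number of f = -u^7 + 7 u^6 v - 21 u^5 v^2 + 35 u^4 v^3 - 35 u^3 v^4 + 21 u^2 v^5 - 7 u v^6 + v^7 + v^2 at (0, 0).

Type A6, Milnor number mu = 6.

The Hessian of f at 0 has rank 1. Corank 1: A-series; mu = 6 gives A_6.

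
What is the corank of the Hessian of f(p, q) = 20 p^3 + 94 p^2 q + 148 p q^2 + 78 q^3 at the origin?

2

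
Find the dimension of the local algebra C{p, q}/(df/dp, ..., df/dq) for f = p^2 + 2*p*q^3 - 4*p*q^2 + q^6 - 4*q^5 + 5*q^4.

3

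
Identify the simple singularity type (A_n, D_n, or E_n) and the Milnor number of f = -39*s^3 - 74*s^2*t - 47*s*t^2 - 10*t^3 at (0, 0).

Type D4, Milnor number mu = 4.

The Hessian of f at 0 has rank 0. Corank 2; j^3 = -(3*s + 2*t)*(13*s^2 + 16*s*t + 5*t^2) splits into three distinct lines over C (the quadratic factor has nonzero discriminant), so D_4.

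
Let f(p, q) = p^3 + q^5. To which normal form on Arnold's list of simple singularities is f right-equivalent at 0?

The Hessian of f at 0 has rank 0. Corank 2; j^3 = p^3 is a perfect cube, so E-series; the 5-jet and mu = 8 give E_8.

E8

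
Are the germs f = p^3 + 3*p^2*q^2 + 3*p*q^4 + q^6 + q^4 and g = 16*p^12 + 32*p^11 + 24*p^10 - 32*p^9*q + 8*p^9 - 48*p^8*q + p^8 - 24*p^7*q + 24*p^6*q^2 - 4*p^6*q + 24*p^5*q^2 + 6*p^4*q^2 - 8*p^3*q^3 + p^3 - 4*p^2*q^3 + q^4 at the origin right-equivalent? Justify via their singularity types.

The Hessian of f at 0 has rank 0. Corank 2; j^3 = p^3 is a perfect cube, so E-series; the 4-jet and mu = 6 give E_6. The Hessian of g at 0 has rank 0. Corank 2; j^3 = p^3 is a perfect cube, so E-series; the 4-jet and mu = 6 give E_6. Both have type E_6, hence right-equivalent.

Yes.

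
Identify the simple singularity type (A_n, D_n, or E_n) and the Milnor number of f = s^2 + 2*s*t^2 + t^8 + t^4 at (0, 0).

Type A_{7}, Milnor number mu = 7.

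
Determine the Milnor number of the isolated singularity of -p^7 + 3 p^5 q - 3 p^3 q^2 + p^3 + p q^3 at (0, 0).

The Hessian of f at 0 has rank 0. Corank 2; j^3 = p^3 is a perfect cube, so E-series; the 4-jet and mu = 7 give E_7.

7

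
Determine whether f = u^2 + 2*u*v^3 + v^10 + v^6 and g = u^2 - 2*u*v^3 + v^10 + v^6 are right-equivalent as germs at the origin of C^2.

The Hessian of f at 0 has rank 1. Corank 1: A-series; mu = 9 gives A_9. The Hessian of g at 0 has rank 1. Corank 1: A-series; mu = 9 gives A_9. Both have type A_9, hence right-equivalent.

Yes.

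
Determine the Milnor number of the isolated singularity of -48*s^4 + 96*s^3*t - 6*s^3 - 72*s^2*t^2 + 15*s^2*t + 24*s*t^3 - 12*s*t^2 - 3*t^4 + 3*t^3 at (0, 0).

5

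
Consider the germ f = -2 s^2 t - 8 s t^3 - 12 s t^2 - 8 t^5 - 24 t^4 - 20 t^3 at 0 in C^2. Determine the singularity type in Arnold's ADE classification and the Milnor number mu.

The Hessian of f at 0 has rank 0. Corank 2; j^3 = -2*t*(s^2 + 6*s*t + 10*t^2) splits into three distinct lines over C (the quadratic factor has nonzero discriminant), so D_4.

Type D_4, Milnor number mu = 4.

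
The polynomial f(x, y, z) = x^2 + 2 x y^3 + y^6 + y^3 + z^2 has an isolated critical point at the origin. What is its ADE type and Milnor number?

The Hessian of f at 0 is [[2, 0, 0], [0, 0, 0], [0, 0, 2]] with rank 2, so corank 1. A Groebner basis of the Jacobian ideal J(f) in C{x,y,z} is {y^2, x, z}; counting standard monomials gives mu = 2. Corank 1: A-series; mu = 2 gives A_2.

Type A_{2}, Milnor number mu = 2.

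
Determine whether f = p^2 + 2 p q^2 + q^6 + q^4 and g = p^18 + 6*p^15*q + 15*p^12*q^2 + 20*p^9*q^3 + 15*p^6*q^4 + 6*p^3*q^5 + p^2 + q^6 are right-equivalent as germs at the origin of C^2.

Yes.

The Hessian of f at 0 has rank 1. Corank 1: A-series; mu = 5 gives A_5. The Hessian of g at 0 has rank 1. Corank 1: A-series; mu = 5 gives A_5. Both have type A_5, hence right-equivalent.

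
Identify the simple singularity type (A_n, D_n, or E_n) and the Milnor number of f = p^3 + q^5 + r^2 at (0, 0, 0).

Type E_{8}, Milnor number mu = 8.

The Hessian of f at 0 is [[0, 0, 0], [0, 0, 0], [0, 0, 2]] with rank 1, so corank 2. A Groebner basis of the Jacobian ideal J(f) in C{p,q,r} is {q^4, p^2, r}; counting standard monomials gives mu = 8. Corank 2; j^3 = p^3 is a perfect cube, so E-series; the 5-jet and mu = 8 give E_8.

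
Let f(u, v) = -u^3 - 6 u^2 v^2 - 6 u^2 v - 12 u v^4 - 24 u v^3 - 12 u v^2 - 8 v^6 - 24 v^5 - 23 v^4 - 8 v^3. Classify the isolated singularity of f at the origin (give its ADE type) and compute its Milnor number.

Type E_{6}, Milnor number mu = 6.

The Hessian of f at 0 has rank 0. Corank 2; j^3 = -(u + 2*v)^3 is a perfect cube, so E-series; the 4-jet and mu = 6 give E_6.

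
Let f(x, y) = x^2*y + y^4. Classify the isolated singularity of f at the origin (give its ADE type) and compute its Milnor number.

The Hessian of f at 0 is [[0, 0], [0, 0]] with rank 0, so corank 2. A Groebner basis of the Jacobian ideal J(f) in C{x,y} is {x^3, x^2/4 + y^3, x*y}; counting standard monomials gives mu = 5. Corank 2; j^3 = x^2*y has shape L^2 M (L != M), so D-series; mu = 5 gives D_5.

Type D5, Milnor number mu = 5.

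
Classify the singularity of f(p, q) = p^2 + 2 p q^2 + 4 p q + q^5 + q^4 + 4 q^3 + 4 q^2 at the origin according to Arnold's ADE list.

A_{4}

The Hessian of f at 0 has rank 1. Corank 1: A-series; mu = 4 gives A_4.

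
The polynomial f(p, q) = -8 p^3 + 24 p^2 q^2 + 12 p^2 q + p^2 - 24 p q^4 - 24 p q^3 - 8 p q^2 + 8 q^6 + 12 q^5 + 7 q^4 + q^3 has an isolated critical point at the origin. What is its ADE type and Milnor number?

Type A_2, Milnor number mu = 2.

The Hessian of f at 0 has rank 1. Corank 1: A-series; mu = 2 gives A_2.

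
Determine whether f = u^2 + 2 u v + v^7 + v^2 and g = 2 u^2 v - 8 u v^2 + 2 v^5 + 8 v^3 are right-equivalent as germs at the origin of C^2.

The Hessian of f at 0 has rank 1. Corank 1: A-series; mu = 6 gives A_6. The Hessian of g at 0 has rank 0. Corank 2; j^3 = 2*v*(u - 2*v)^2 has shape L^2 M (L != M), so D-series; mu = 6 gives D_6. f is A_6 but g is D_6, hence not right-equivalent.

No.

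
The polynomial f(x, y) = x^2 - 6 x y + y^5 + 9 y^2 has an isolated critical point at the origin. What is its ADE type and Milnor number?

The Hessian of f at 0 has rank 1. Corank 1: A-series; mu = 4 gives A_4.

Type A4, Milnor number mu = 4.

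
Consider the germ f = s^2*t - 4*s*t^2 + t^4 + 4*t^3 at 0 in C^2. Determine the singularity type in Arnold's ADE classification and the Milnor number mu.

Type D_{5}, Milnor number mu = 5.

The Hessian of f at 0 has rank 0. Corank 2; j^3 = t*(s - 2*t)^2 has shape L^2 M (L != M), so D-series; mu = 5 gives D_5.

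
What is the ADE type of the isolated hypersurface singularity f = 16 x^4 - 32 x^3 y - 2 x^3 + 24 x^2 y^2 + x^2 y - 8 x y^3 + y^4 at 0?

D_5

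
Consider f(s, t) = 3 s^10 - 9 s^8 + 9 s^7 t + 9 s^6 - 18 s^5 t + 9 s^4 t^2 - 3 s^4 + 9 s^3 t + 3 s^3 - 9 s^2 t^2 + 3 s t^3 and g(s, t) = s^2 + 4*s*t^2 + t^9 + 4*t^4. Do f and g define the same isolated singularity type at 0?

The Hessian of f at 0 has rank 0. Corank 2; j^3 = 3*s^3 is a perfect cube, so E-series; the 4-jet and mu = 7 give E_7. The Hessian of g at 0 has rank 1. Corank 1: A-series; mu = 8 gives A_8. f is E_7 but g is A_8, hence not right-equivalent.

No.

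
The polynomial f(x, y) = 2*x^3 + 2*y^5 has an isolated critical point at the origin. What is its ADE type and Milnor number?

The Hessian of f at 0 has rank 0. Corank 2; j^3 = 2*x^3 is a perfect cube, so E-series; the 5-jet and mu = 8 give E_8.

Type E8, Milnor number mu = 8.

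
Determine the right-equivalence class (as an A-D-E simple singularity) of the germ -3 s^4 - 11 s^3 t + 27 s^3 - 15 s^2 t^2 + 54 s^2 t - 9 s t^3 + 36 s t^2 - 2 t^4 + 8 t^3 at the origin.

E_7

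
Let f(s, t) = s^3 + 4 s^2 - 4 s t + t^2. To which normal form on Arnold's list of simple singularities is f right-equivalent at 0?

The Hessian of f at 0 has rank 1. Corank 1: A-series; mu = 2 gives A_2.

A_{2}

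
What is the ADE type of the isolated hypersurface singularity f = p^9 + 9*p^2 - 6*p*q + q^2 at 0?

The Hessian of f at 0 has rank 1. Corank 1: A-series; mu = 8 gives A_8.

A8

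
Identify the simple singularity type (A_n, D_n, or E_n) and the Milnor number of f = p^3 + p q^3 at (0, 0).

Type E_{7}, Milnor number mu = 7.

The Hessian of f at 0 has rank 0. Corank 2; j^3 = p^3 is a perfect cube, so E-series; the 4-jet and mu = 7 give E_7.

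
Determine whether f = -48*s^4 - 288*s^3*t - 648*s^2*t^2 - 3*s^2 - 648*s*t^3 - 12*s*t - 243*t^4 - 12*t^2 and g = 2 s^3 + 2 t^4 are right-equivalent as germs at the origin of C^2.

The Hessian of f at 0 has rank 1. Corank 1: A-series; mu = 3 gives A_3. The Hessian of g at 0 has rank 0. Corank 2; j^3 = 2*s^3 is a perfect cube, so E-series; the 4-jet and mu = 6 give E_6. f is A_3 but g is E_6, hence not right-equivalent.

No.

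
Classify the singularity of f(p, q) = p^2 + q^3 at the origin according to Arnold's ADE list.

The Hessian of f at 0 is [[2, 0], [0, 0]] with rank 1, so corank 1. A Groebner basis of the Jacobian ideal J(f) in C{p,q} is {q^2, p}; counting standard monomials gives mu = 2. Corank 1: A-series; mu = 2 gives A_2.

A_{2}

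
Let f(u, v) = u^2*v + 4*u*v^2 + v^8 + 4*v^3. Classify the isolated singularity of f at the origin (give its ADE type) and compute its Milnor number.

The Hessian of f at 0 has rank 0. Corank 2; j^3 = v*(u + 2*v)^2 has shape L^2 M (L != M), so D-series; mu = 9 gives D_9.

Type D_9, Milnor number mu = 9.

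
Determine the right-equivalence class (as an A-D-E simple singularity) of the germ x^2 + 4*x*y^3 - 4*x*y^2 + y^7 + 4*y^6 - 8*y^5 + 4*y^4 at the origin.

The Hessian of f at 0 has rank 1. Corank 1: A-series; mu = 6 gives A_6.

A_{6}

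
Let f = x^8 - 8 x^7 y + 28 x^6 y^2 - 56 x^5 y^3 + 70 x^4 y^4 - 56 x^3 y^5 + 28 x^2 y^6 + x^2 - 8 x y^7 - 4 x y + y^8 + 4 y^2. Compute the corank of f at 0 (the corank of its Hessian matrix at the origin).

1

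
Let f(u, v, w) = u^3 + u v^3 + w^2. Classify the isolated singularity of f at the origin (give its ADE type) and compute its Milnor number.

The Hessian of f at 0 is [[0, 0, 0], [0, 0, 0], [0, 0, 2]] with rank 1, so corank 2. A Groebner basis of the Jacobian ideal J(f) in C{u,v,w} is {u^3, u*v^2, 3*u^2 + v^3, w}; counting standard monomials gives mu = 7. Corank 2; j^3 = u^3 is a perfect cube, so E-series; the 4-jet and mu = 7 give E_7.

Type E7, Milnor number mu = 7.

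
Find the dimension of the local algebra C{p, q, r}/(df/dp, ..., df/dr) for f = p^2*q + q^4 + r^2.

The Hessian of f at 0 has rank 1. Corank 2; j^3 = p^2*q has shape L^2 M (L != M), so D-series; mu = 5 gives D_5.

5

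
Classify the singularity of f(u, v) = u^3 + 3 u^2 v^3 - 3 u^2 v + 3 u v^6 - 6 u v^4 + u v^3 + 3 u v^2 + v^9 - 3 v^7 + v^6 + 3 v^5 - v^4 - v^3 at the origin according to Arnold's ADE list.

The Hessian of f at 0 has rank 0. Corank 2; j^3 = (u - v)^3 is a perfect cube, so E-series; the 4-jet and mu = 7 give E_7.

E7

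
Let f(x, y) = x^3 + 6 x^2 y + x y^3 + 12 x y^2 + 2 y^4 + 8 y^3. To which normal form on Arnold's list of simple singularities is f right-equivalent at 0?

The Hessian of f at 0 is [[0, 0], [0, 0]] with rank 0, so corank 2. A Groebner basis of the Jacobian ideal J(f) in C{x,y} is {x^3 + 6*x^2*y + 48*x^2 + 192*x*y + 192*y^2, -6*x^2 + x*y^2 - 24*x*y - 24*y^2, 3*x^2 + 12*x*y + y^3 + 12*y^2}; counting standard monomials gives mu = 7. Corank 2; j^3 = (x + 2*y)^3 is a perfect cube, so E-series; the 4-jet and mu = 7 give E_7.

E_7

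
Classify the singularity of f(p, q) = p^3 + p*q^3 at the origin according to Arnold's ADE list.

The Hessian of f at 0 is [[0, 0], [0, 0]] with rank 0, so corank 2. A Groebner basis of the Jacobian ideal J(f) in C{p,q} is {p^3, p*q^2, 3*p^2 + q^3}; counting standard monomials gives mu = 7. Corank 2; j^3 = p^3 is a perfect cube, so E-series; the 4-jet and mu = 7 give E_7.

E_7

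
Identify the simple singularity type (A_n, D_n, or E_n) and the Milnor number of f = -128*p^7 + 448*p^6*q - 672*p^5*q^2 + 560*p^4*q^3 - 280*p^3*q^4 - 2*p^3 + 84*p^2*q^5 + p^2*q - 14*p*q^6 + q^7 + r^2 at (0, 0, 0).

Type D8, Milnor number mu = 8.

The Hessian of f at 0 has rank 1. Corank 2; j^3 = -p^2*(2*p - q) has shape L^2 M (L != M), so D-series; mu = 8 gives D_8.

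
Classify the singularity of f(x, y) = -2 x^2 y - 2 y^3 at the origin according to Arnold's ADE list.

D4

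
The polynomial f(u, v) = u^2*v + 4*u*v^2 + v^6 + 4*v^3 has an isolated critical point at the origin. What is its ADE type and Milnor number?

Type D_{7}, Milnor number mu = 7.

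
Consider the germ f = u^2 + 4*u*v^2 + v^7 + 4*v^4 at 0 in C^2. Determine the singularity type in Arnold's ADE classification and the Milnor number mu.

Type A6, Milnor number mu = 6.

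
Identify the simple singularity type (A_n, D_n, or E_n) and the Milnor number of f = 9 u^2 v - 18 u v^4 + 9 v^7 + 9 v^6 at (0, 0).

Type D_7, Milnor number mu = 7.

The Hessian of f at 0 is [[0, 0], [0, 0]] with rank 0, so corank 2. A Groebner basis of the Jacobian ideal J(f) in C{u,v} is {-u*v + v^4, u^3, u^2*v, u^2/6 + u*v^2}; counting standard monomials gives mu = 7. Corank 2; j^3 = 9*u^2*v has shape L^2 M (L != M), so D-series; mu = 7 gives D_7.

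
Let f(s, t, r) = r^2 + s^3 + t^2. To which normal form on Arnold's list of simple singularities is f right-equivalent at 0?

A2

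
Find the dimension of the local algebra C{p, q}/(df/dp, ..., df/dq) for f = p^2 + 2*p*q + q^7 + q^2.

6

The Hessian of f at 0 has rank 1. Corank 1: A-series; mu = 6 gives A_6.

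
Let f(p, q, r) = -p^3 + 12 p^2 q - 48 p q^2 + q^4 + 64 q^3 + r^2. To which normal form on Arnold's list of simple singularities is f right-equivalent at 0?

The Hessian of f at 0 is [[0, 0, 0], [0, 0, 0], [0, 0, 2]] with rank 1, so corank 2. A Groebner basis of the Jacobian ideal J(f) in C{p,q,r} is {q^3, p^2 - 8*p*q + 16*q^2, r}; counting standard monomials gives mu = 6. Corank 2; j^3 = -(p - 4*q)^3 is a perfect cube, so E-series; the 4-jet and mu = 6 give E_6.

E_6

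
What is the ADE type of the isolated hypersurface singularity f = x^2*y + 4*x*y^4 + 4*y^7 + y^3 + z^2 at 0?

D4

The Hessian of f at 0 is [[0, 0, 0], [0, 0, 0], [0, 0, 2]] with rank 1, so corank 2. A Groebner basis of the Jacobian ideal J(f) in C{x,y,z} is {y^3, x^2 + 3*y^2, x*y, z}; counting standard monomials gives mu = 4. Corank 2; j^3 = y*(x^2 + y^2) splits into three distinct lines over C (the quadratic factor has nonzero discriminant), so D_4.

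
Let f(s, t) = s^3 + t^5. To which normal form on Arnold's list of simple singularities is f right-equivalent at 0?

The Hessian of f at 0 has rank 0. Corank 2; j^3 = s^3 is a perfect cube, so E-series; the 5-jet and mu = 8 give E_8.

E_{8}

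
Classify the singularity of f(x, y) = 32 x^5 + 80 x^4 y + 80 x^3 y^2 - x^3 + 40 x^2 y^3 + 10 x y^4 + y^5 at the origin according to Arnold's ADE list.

E8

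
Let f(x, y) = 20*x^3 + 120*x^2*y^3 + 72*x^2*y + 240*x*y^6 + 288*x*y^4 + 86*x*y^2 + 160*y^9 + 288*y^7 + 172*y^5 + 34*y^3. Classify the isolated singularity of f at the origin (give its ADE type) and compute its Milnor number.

The Hessian of f at 0 is [[0, 0], [0, 0]] with rank 0, so corank 2. A Groebner basis of the Jacobian ideal J(f) in C{x,y} is {y^3, x^2 - 13*y^2/6, x*y + 3*y^2/2}; counting standard monomials gives mu = 4. Corank 2; j^3 = 2*(x + y)*(10*x^2 + 26*x*y + 17*y^2) splits into three distinct lines over C (the quadratic factor has nonzero discriminant), so D_4.

Type D_4, Milnor number mu = 4.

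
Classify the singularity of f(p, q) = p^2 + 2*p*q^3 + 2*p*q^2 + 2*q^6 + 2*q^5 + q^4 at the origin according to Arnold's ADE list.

A_5

The Hessian of f at 0 has rank 1. Corank 1: A-series; mu = 5 gives A_5.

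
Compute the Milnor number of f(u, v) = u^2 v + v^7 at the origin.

The Hessian of f at 0 is [[0, 0], [0, 0]] with rank 0, so corank 2. A Groebner basis of the Jacobian ideal J(f) in C{u,v} is {u^2/7 + v^6, u^3, u*v}; counting standard monomials gives mu = 8. Corank 2; j^3 = u^2*v has shape L^2 M (L != M), so D-series; mu = 8 gives D_8.

8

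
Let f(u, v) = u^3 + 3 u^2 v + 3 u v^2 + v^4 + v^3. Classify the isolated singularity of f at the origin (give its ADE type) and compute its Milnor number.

The Hessian of f at 0 is [[0, 0], [0, 0]] with rank 0, so corank 2. A Groebner basis of the Jacobian ideal J(f) in C{u,v} is {v^3, u^2 + 2*u*v + v^2}; counting standard monomials gives mu = 6. Corank 2; j^3 = (u + v)^3 is a perfect cube, so E-series; the 4-jet and mu = 6 give E_6.

Type E_6, Milnor number mu = 6.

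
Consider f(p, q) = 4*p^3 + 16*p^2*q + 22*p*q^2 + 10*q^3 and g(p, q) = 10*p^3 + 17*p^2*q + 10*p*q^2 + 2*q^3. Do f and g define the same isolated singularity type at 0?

The Hessian of f at 0 is [[0, 0], [0, 0]] with rank 0, so corank 2. A Groebner basis of the Jacobian ideal J(f) in C{p,q} is {q^3, p^2 + q^2/2, p*q + q^2/2}; counting standard monomials gives mu = 4. Corank 2; j^3 = 2*(p + q)*(2*p^2 + 6*p*q + 5*q^2) splits into three distinct lines over C (the quadratic factor has nonzero discriminant), so D_4. The Hessian of g at 0 is [[0, 0], [0, 0]] with rank 0, so corank 2. A Groebner basis of the Jacobian ideal J(g) in C{p,q} is {q^3, p^2 - 2*q^2/11, p*q + 5*q^2/11}; counting standard monomials gives mu = 4. Corank 2; j^3 = (2*p + q)*(5*p^2 + 6*p*q + 2*q^2) splits into three distinct lines over C (the quadratic factor has nonzero discriminant), so D_4. Both have type D_4, hence right-equivalent.

Yes.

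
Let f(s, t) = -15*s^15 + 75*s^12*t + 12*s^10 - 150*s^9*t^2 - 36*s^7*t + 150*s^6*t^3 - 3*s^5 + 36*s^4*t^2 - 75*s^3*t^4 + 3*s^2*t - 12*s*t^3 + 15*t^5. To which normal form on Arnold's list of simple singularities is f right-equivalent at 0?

The Hessian of f at 0 has rank 0. Corank 2; j^3 = 3*s^2*t has shape L^2 M (L != M), so D-series; mu = 6 gives D_6.

D_6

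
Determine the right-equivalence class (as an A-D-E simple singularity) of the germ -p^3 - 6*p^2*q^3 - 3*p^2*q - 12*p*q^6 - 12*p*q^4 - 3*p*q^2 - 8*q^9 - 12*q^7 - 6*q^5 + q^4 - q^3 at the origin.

The Hessian of f at 0 is [[0, 0], [0, 0]] with rank 0, so corank 2. A Groebner basis of the Jacobian ideal J(f) in C{p,q} is {q^3, p^2 + 2*p*q + q^2}; counting standard monomials gives mu = 6. Corank 2; j^3 = -(p + q)^3 is a perfect cube, so E-series; the 4-jet and mu = 6 give E_6.

E_{6}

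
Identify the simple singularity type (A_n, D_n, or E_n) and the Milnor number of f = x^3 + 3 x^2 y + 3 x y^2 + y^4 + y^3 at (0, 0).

Type E6, Milnor number mu = 6.

The Hessian of f at 0 is [[0, 0], [0, 0]] with rank 0, so corank 2. A Groebner basis of the Jacobian ideal J(f) in C{x,y} is {y^3, x^2 + 2*x*y + y^2}; counting standard monomials gives mu = 6. Corank 2; j^3 = (x + y)^3 is a perfect cube, so E-series; the 4-jet and mu = 6 give E_6.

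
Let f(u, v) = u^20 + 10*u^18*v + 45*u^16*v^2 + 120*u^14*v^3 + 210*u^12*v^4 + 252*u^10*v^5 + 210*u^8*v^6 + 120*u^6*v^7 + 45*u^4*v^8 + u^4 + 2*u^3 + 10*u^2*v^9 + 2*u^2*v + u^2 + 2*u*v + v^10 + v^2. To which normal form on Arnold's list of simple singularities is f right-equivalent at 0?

The Hessian of f at 0 is [[2, 2], [2, 2]] with rank 1, so corank 1. A Groebner basis of the Jacobian ideal J(f) in C{u,v} is {u*v^4 - 10*u*v^3 + 15*u*v^2 - 7*u*v + u - 4*v^4 + 10*v^3 - 6*v^2 + v, 30*u*v^3 - 54*u*v^2 + 27*u*v - 4*u + v^5 + 10*v^4 - 35*v^3 + 23*v^2 - 4*v, u^2 + u + v}; counting standard monomials gives mu = 9. Corank 1: A-series; mu = 9 gives A_9.

A_9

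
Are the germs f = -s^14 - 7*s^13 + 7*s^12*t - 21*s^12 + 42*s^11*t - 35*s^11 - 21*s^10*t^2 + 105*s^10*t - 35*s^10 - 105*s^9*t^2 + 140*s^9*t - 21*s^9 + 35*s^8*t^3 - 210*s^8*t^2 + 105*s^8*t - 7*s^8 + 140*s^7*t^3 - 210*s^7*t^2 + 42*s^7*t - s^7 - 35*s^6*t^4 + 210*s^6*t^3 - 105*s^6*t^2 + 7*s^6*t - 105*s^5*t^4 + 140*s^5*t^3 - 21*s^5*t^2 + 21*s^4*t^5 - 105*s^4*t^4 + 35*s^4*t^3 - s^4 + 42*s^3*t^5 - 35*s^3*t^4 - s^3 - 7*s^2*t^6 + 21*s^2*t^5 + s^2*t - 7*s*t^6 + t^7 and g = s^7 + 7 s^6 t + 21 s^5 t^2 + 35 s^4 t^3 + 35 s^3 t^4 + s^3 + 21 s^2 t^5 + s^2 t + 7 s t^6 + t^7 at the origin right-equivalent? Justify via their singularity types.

The Hessian of f at 0 has rank 0. Corank 2; j^3 = -s^2*(s - t) has shape L^2 M (L != M), so D-series; mu = 8 gives D_8. The Hessian of g at 0 has rank 0. Corank 2; j^3 = s^2*(s + t) has shape L^2 M (L != M), so D-series; mu = 8 gives D_8. Both have type D_8, hence right-equivalent.

Yes.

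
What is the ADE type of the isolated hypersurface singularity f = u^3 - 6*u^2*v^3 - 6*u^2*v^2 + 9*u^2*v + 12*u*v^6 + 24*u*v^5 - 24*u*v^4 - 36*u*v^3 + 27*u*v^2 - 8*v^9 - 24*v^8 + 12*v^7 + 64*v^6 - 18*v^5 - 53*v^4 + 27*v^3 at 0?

E_{6}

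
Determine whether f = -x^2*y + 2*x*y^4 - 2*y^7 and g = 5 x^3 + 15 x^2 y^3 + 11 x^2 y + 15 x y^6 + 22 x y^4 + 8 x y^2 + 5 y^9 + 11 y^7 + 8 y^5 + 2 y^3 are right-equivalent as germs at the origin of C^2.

No.

The Hessian of f at 0 is [[0, 0], [0, 0]] with rank 0, so corank 2. A Groebner basis of the Jacobian ideal J(f) in C{x,y} is {x^2/6 + x*y^3, -x*y + y^4, x^3, x^2*y}; counting standard monomials gives mu = 8. Corank 2; j^3 = -x^2*y has shape L^2 M (L != M), so D-series; mu = 8 gives D_8. The Hessian of g at 0 is [[0, 0], [0, 0]] with rank 0, so corank 2. A Groebner basis of the Jacobian ideal J(g) in C{x,y} is {y^3, x^2 + 2*y^2, x*y - y^2}; counting standard monomials gives mu = 4. Corank 2; j^3 = (x + y)*(5*x^2 + 6*x*y + 2*y^2) splits into three distinct lines over C (the quadratic factor has nonzero discriminant), so D_4. f is D_8 but g is D_4, hence not right-equivalent.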